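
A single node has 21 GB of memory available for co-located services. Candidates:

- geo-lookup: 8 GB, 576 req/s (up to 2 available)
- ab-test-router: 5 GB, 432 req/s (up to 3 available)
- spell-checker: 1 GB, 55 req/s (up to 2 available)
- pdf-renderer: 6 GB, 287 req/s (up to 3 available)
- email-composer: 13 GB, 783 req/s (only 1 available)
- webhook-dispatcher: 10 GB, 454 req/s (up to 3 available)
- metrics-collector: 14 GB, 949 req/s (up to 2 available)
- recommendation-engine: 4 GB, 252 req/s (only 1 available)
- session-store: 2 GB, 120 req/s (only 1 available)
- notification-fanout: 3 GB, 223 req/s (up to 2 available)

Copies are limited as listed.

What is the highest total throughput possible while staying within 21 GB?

Taking 3×ab-test-router + 2×notification-fanout: 21 GB used, 1742 in throughput.

1742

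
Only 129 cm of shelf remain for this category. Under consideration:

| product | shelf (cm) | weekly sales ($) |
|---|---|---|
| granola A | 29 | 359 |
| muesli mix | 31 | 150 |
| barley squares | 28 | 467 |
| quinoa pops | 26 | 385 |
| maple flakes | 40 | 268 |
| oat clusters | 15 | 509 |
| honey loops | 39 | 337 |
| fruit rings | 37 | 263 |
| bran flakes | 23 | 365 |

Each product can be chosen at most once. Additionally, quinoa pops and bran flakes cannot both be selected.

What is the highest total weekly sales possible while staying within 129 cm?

1870

Ranking by ratio (weekly sales/cm): oat clusters 33.93, barley squares 16.68, bran flakes 15.87.
Best packing: granola A + muesli mix + barley squares + quinoa pops + oat clusters — 129 cm, 1870 total.
Runner-up granola A + muesli mix + barley squares + oat clusters + bran flakes tops out at 1850.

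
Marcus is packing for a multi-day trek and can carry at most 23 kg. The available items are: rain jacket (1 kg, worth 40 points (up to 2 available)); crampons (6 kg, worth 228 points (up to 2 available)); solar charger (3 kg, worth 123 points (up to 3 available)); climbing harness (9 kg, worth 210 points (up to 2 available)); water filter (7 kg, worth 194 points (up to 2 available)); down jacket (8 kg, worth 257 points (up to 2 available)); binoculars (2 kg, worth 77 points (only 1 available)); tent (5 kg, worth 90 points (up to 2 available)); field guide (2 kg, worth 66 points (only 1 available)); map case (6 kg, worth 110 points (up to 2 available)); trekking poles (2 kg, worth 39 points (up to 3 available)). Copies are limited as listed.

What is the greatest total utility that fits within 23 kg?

Greedy by ratio would take 2×rain jacket + crampons + 3×solar charger + binoculars + field guide + trekking poles: 23 kg used, total 859.
The 6 kg tied up in binoculars and field guide and trekking poles is better spent on crampons — total rises to 905 (23 kg).
Nothing else within 23 kg beats 905.

905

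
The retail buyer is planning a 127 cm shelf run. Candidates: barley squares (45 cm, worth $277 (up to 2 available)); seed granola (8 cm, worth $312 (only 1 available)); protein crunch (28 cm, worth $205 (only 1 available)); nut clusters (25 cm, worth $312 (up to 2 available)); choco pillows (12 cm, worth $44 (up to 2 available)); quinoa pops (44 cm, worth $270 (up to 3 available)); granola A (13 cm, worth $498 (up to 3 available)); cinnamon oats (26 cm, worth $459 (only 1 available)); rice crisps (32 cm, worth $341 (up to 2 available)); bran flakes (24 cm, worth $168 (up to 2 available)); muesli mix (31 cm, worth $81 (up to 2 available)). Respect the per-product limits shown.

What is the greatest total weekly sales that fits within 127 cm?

2889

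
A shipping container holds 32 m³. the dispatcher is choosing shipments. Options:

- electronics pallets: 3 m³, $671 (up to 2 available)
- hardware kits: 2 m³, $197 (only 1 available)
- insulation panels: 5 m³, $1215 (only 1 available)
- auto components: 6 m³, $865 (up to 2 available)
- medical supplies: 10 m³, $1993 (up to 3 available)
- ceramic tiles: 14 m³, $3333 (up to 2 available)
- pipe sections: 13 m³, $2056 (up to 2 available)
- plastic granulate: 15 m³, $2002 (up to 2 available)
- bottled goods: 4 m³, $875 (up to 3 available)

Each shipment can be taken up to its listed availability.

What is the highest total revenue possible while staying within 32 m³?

Greedy by ratio would take 2×electronics pallets + hardware kits + insulation panels + ceramic tiles + bottled goods: 31 m³ used, total 6962.
The 13 m³ tied up in 2×electronics pallets and hardware kits and insulation panels is better spent on ceramic tiles — total rises to 7541 (32 m³).
That's the maximum — no swap from here does better than 7541.

7541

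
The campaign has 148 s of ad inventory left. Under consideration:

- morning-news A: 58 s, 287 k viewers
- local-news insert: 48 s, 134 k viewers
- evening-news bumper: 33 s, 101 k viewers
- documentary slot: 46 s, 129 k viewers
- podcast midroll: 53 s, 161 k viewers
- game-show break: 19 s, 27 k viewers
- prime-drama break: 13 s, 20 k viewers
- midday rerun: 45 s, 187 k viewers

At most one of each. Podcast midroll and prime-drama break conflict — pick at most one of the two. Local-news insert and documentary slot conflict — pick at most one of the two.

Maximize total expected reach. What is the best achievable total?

The ratio ordering already packs tightly: morning-news A + evening-news bumper + midday rerun, 136 s, 575.
The closest alternative, morning-news A + evening-news bumper + podcast midroll, reaches only 549.

575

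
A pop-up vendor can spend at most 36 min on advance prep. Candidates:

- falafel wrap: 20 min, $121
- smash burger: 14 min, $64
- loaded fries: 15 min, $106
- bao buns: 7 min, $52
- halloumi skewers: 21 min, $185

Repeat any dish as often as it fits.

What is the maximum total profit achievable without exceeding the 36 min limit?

Ranking by ratio (profit/min): halloumi skewers 8.81, bao buns 7.43, loaded fries 7.07, falafel wrap 6.05.
Greedy by ratio would take 2×bao buns + halloumi skewers: 35 min used, total 289.
The 14 min tied up in 2×bao buns is better spent on loaded fries — total rises to 291 (36 min).

291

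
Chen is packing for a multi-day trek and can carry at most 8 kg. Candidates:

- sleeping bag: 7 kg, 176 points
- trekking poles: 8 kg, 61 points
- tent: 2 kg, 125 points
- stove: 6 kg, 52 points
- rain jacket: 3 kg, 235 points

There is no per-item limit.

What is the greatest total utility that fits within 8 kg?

595

Density check — rain jacket 78.33, tent 62.50, sleeping bag 25.14, stove 8.67 are the best per kg.
Taking tent + 2×rain jacket: 8 kg used, 595 in utility.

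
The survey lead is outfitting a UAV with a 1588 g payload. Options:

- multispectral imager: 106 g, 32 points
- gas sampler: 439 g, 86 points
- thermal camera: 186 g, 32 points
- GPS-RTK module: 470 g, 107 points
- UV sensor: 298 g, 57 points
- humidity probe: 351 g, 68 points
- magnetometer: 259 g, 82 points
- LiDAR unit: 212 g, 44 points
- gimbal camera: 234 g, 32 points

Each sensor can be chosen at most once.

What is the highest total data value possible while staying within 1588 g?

Density check — magnetometer 0.32, multispectral imager 0.30, GPS-RTK module 0.23, LiDAR unit 0.21 are the best per g.
Filling by ratio: multispectral imager + gas sampler + GPS-RTK module + magnetometer + LiDAR unit for 351, with 102 g left unused.
Replace gas sampler with thermal camera + humidity probe: the trade gains 14 net, giving 365 at 1584 g.
An exhaustive check of the 512 subsets confirms 365.

365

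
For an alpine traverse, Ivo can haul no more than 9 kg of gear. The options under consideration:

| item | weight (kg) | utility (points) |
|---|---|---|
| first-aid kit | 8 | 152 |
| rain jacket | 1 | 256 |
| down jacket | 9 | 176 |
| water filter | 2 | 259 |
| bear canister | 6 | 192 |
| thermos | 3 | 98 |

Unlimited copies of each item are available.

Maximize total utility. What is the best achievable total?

2304

The ratio ordering already packs tightly: 9×rain jacket, 9 kg, 2304.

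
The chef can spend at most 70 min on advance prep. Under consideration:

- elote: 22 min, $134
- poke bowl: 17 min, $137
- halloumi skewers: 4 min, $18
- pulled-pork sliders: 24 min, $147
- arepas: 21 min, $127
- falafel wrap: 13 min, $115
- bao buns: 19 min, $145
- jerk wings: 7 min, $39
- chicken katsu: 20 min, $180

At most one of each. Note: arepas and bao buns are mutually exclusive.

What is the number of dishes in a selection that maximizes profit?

4

Best achievable profit is 577.
poke bowl + falafel wrap + bao buns + chicken katsu hits 577 at 69 min.
Every optimal selection uses 4 dishes.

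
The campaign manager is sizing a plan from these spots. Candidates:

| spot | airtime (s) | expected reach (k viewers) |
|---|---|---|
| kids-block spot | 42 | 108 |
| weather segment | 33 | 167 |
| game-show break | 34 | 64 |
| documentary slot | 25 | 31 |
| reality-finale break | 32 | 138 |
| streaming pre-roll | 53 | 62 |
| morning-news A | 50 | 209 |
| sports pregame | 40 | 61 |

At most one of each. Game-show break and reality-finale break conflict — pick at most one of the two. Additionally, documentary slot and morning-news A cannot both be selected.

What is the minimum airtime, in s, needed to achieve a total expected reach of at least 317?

82

Need the lightest bundle worth ≥ 317.
Taking reality-finale break + morning-news A gives 347 (≥ 317) for 82 s.
Below 82 s the best achievable stays under 317.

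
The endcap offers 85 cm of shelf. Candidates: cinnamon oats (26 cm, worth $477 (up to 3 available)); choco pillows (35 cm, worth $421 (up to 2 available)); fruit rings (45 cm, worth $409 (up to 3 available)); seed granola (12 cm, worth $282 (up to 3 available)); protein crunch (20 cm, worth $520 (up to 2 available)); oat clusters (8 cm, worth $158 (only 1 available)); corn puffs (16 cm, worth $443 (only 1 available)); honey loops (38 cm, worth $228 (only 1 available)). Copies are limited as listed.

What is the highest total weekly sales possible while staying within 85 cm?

Ranking by ratio (weekly sales/cm): corn puffs 27.69, protein crunch 26.00, seed granola 23.50.
Best packing: 2×seed granola + 2×protein crunch + corn puffs — 80 cm, 2047 total.
That's the maximum — no swap from here does better than 2047.

2047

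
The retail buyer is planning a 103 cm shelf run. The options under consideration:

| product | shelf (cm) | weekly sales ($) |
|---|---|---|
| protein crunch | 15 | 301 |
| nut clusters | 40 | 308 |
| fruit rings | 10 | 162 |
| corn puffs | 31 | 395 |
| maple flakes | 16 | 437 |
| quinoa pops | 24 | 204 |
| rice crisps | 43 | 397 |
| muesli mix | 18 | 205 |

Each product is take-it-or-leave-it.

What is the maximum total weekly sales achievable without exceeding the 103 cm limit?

1502

Filling by ratio: protein crunch + fruit rings + corn puffs + maple flakes + muesli mix for 1500, with 13 cm left unused.
Replace corn puffs with rice crisps: the trade gains 2 net, giving 1502 at 102 cm.
Next best is protein crunch + fruit rings + corn puffs + maple flakes + muesli mix at 1500 (90 cm) — short by 2.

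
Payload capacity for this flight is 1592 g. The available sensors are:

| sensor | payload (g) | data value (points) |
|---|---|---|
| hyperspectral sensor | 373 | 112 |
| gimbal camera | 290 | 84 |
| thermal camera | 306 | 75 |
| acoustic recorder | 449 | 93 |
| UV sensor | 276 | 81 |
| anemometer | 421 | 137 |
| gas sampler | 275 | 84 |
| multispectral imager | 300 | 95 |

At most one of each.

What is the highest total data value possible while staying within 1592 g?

Density check — anemometer 0.33, multispectral imager 0.32, gas sampler 0.31 are the best per g.
Filling by ratio: hyperspectral sensor + anemometer + gas sampler + multispectral imager for 428, with 223 g left unused.
Replace hyperspectral sensor with gimbal camera + UV sensor: the trade gains 53 net, giving 481 at 1562 g.
Next best is gimbal camera + thermal camera + anemometer + gas sampler + multispectral imager at 475 (1592 g) — short by 6.

481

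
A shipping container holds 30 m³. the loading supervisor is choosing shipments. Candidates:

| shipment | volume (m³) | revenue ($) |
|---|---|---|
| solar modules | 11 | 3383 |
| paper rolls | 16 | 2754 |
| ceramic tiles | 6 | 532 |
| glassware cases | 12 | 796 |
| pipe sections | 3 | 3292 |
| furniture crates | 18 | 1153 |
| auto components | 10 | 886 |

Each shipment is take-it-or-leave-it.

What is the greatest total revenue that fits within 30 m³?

9429

Density check — pipe sections 1097.33, solar modules 307.55, paper rolls 172.12 are the best per m³.
Solar modules + paper rolls + pipe sections uses 30 of the 30 m³ and totals 9429.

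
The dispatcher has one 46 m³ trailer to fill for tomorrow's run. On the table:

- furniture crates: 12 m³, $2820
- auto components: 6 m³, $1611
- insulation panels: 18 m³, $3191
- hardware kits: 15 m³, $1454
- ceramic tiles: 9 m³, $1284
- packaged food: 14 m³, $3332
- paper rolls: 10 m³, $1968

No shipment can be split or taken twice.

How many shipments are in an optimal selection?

4

Best achievable revenue is 9731.
For example furniture crates + auto components + packaged food + paper rolls achieves it, using 42 m³.
All optima have 4 shipments.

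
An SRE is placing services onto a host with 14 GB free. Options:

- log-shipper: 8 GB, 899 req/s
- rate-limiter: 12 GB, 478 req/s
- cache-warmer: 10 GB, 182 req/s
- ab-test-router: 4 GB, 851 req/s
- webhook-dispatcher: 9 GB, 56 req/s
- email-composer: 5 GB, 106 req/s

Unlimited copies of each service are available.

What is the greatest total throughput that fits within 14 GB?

2553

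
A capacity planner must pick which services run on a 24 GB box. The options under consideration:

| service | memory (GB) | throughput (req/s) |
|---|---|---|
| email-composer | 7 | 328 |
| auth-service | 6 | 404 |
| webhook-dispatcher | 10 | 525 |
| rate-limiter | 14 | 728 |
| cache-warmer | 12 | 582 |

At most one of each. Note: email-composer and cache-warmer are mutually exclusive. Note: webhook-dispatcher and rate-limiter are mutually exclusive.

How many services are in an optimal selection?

3

The maximum throughput within 24 GB is 1257.
For example email-composer + auth-service + webhook-dispatcher achieves it, using 23 GB.
Any selection reaching 1257 contains exactly 3 services.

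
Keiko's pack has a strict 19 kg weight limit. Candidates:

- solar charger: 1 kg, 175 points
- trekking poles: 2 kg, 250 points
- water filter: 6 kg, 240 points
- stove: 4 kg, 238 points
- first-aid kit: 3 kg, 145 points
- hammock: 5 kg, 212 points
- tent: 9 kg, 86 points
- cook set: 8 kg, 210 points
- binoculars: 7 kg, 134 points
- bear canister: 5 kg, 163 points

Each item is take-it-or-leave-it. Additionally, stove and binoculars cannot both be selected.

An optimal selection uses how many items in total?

5

Optimal total is 1115.
solar charger + trekking poles + water filter + stove + hammock hits 1115 at 18 kg.
Every optimal selection uses 5 items.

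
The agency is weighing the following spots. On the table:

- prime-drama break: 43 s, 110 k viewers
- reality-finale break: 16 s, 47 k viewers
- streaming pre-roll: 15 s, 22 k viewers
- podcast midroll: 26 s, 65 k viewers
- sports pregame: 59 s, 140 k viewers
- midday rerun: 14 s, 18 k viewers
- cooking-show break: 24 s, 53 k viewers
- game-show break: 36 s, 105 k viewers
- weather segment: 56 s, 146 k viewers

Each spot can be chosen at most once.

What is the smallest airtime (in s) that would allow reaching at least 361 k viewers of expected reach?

134

Minimise s subject to total expected reach ≥ 361.
reality-finale break + podcast midroll + game-show break + weather segment reaches 363 using 134 s.
Any bundle with less than 134 s falls short of 361.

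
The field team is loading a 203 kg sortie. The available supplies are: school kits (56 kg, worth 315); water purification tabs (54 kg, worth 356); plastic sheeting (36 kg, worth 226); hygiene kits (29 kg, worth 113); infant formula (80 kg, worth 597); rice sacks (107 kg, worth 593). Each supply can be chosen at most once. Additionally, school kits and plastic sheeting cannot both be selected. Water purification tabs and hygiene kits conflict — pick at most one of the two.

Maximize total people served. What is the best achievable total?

1268

Taking school kits + water purification tabs + infant formula: 190 kg used, 1268 in people served.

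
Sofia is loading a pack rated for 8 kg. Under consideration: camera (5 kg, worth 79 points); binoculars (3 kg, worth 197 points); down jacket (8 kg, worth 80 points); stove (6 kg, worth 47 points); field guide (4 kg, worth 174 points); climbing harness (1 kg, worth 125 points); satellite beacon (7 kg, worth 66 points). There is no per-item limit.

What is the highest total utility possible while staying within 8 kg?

Taking 8×climbing harness: 8 kg used, 1000 in utility.
No other feasible combination exceeds 1000.

1000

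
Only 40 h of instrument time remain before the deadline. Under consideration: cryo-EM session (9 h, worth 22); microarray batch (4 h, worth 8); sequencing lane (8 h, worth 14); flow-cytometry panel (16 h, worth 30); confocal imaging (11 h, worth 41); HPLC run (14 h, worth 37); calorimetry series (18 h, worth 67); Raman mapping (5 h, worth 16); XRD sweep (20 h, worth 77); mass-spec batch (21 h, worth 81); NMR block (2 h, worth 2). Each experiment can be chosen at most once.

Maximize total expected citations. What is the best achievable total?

148

Taking the top-ratio experiments first gives confocal imaging + Raman mapping + mass-spec batch + NMR block for 140 (39 h).
Dropping confocal imaging and Raman mapping and NMR block frees 18 h; slotting in calorimetry series (18 h) lifts the total to 148 at 39 h.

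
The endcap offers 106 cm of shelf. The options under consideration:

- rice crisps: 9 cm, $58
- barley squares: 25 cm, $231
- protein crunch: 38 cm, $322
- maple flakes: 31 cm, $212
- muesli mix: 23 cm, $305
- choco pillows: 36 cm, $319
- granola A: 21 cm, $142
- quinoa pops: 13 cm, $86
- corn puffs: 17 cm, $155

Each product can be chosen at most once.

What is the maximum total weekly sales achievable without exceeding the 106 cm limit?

1013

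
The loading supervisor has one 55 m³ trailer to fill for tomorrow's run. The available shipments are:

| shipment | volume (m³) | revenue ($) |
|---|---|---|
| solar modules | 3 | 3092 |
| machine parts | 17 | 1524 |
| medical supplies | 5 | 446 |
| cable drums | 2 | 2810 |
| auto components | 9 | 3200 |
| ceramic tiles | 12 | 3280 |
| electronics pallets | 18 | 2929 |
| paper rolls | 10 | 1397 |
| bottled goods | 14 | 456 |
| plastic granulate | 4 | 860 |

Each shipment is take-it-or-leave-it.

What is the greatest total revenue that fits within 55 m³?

16708

Taking the top-ratio shipments first gives solar modules + medical supplies + cable drums + auto components + ceramic tiles + electronics pallets + plastic granulate for 16617 (53 m³).
Replace medical supplies and plastic granulate with paper rolls: the trade gains 91 net, giving 16708 at 54 m³.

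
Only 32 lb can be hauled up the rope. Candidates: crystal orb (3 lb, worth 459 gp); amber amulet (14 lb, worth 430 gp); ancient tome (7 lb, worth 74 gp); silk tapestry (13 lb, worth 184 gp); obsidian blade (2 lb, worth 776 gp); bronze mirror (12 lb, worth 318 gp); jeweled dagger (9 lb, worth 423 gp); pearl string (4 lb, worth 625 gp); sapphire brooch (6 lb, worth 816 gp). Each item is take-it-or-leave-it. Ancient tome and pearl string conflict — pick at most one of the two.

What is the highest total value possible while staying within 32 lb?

3106

Taking crystal orb + amber amulet + obsidian blade + pearl string + sapphire brooch: 29 lb used, 3106 in value.
Runner-up crystal orb + obsidian blade + jeweled dagger + pearl string + sapphire brooch tops out at 3099.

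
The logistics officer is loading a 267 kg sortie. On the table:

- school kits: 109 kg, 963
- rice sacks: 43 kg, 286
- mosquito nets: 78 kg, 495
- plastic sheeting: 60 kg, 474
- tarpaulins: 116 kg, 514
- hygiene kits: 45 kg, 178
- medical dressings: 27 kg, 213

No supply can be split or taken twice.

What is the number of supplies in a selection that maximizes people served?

4

Best achievable people served is 1957.
For example school kits + rice sacks + mosquito nets + medical dressings achieves it, using 257 kg.
Every optimal selection uses 4 supplies.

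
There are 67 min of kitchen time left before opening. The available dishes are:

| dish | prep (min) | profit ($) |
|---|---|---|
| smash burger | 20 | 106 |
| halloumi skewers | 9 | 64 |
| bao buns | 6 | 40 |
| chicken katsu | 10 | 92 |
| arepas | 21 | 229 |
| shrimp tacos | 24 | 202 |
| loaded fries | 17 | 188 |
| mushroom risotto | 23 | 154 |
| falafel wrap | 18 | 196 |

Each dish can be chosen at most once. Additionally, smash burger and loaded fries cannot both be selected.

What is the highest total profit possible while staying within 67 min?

Chicken katsu + arepas + loaded fries + falafel wrap uses 66 of the 67 min and totals 705.
The closest alternative, halloumi skewers + arepas + loaded fries + falafel wrap, reaches only 677.

705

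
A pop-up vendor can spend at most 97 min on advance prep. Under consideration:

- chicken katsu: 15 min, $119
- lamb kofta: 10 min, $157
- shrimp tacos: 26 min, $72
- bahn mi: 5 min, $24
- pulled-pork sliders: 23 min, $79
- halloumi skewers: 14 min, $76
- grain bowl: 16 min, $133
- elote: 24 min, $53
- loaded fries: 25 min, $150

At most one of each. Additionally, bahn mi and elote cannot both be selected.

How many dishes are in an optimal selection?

6

Optimal total is 662.
One optimal bundle: chicken katsu + lamb kofta + bahn mi + pulled-pork sliders + grain bowl + loaded fries (94 min).
Any selection reaching 662 contains exactly 6 dishes.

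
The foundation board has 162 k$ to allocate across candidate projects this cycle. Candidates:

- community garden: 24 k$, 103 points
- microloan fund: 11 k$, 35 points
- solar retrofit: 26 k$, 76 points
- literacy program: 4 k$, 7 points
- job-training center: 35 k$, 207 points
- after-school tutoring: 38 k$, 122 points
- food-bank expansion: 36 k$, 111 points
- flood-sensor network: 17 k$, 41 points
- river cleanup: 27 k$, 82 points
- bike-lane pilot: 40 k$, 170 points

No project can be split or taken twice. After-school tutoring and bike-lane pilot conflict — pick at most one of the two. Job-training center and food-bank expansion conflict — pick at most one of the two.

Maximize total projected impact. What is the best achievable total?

Density check — job-training center 5.91, community garden 4.29, bike-lane pilot 4.25, after-school tutoring 3.21 are the best per k$.
Community garden + solar retrofit + literacy program + job-training center + river cleanup + bike-lane pilot uses 156 of the 162 k$ and totals 645.

645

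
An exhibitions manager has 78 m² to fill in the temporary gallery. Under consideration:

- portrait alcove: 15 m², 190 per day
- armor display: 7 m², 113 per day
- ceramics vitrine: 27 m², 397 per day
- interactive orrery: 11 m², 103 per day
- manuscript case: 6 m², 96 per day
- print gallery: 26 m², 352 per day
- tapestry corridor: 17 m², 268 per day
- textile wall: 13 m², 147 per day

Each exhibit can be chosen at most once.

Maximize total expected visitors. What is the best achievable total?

1130

Filling by ratio: portrait alcove + armor display + ceramics vitrine + manuscript case + tapestry corridor for 1064, with 6 m² left unused.
Dropping portrait alcove and manuscript case frees 21 m²; slotting in print gallery (26 m²) lifts the total to 1130 at 77 m².
No other feasible combination exceeds 1130.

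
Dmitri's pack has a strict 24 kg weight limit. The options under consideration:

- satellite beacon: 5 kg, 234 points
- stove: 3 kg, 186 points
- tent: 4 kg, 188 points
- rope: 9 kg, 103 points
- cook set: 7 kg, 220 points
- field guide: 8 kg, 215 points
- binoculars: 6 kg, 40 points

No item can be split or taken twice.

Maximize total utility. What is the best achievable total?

857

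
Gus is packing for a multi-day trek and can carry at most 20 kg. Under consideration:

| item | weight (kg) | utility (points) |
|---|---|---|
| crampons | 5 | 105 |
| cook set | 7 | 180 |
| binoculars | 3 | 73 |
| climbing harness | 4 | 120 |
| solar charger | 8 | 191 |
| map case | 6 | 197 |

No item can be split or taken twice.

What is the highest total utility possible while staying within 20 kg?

Best packing: cook set + binoculars + climbing harness + map case — 20 kg, 570 total.
The closest alternative, climbing harness + solar charger + map case, reaches only 508.

570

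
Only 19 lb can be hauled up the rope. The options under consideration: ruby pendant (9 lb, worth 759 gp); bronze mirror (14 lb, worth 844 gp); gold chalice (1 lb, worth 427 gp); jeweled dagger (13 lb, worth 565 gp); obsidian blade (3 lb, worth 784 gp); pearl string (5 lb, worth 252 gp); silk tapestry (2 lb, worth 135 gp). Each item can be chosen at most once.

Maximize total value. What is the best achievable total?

Taking the top-ratio items first gives ruby pendant + gold chalice + obsidian blade + silk tapestry for 2105 (15 lb).
The 2 lb tied up in silk tapestry is better spent on pearl string — total rises to 2222 (18 lb).

2222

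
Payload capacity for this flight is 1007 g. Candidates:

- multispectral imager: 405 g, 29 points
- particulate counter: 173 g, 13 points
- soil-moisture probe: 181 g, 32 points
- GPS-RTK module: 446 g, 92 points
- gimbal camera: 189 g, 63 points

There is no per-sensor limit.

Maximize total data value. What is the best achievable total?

Ranking by ratio (data value/g): gimbal camera 0.33, GPS-RTK module 0.21, soil-moisture probe 0.18, particulate counter 0.08.
The ratio ordering already packs tightly: 5×gimbal camera, 945 g, 315.
Nothing else within 1007 g beats 315.

315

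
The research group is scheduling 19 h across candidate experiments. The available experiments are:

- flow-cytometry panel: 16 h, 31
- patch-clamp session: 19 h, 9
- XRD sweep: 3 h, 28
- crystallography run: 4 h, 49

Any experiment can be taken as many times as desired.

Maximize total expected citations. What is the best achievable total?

224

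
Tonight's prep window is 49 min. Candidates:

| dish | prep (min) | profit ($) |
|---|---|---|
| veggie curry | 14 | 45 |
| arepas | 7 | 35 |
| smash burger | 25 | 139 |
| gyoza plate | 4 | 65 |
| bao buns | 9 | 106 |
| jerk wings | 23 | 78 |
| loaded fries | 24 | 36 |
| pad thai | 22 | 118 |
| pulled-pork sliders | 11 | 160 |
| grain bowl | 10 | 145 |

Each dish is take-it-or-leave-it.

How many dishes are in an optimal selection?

The maximum profit within 49 min is 521.
One optimal bundle: veggie curry + gyoza plate + bao buns + pulled-pork sliders + grain bowl (48 min).
All optima have 5 dishes.

5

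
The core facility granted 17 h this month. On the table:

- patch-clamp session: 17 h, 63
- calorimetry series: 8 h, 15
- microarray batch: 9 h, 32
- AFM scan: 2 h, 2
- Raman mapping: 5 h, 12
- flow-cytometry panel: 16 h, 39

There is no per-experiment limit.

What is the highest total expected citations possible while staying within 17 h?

63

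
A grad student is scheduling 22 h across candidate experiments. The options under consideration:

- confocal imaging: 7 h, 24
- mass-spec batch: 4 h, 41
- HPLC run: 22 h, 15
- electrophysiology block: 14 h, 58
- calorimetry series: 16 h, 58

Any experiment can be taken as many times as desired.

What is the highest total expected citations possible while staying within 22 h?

205

Taking 5×mass-spec batch: 20 h used, 205 in expected citations.
No other feasible combination exceeds 205.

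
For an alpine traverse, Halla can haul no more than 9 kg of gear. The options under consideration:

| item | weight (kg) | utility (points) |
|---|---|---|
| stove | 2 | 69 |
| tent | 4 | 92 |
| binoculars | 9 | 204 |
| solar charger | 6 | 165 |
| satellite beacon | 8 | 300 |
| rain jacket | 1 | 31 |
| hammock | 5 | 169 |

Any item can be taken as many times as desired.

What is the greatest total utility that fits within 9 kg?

331

Satellite beacon + rain jacket uses 9 of the 9 kg and totals 331.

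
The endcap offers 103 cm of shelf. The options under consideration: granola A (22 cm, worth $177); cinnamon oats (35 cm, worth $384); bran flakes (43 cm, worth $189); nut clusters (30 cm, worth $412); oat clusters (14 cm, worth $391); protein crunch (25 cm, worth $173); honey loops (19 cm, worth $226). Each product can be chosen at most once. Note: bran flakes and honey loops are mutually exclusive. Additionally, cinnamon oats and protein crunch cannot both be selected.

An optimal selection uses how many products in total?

4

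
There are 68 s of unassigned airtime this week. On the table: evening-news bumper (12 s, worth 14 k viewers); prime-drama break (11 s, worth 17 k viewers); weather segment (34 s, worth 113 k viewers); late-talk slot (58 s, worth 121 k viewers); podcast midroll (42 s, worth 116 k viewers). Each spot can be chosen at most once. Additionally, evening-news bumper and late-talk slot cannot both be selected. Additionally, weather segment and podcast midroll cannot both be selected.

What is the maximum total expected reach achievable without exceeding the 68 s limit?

A density-first pass picks evening-news bumper + prime-drama break + weather segment — 144 at 57 s.
The 34 s tied up in weather segment is better spent on podcast midroll — total rises to 147 (65 s).
Next best is evening-news bumper + prime-drama break + weather segment at 144 (57 s) — short by 3.

147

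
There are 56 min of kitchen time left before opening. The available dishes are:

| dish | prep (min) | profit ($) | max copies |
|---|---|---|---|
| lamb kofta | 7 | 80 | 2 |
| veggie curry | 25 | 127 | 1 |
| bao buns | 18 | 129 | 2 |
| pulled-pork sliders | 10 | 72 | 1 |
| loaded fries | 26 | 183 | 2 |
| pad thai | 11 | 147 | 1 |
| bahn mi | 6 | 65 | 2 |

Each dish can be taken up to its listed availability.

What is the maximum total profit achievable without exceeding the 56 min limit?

566

Density check — pad thai 13.36, lamb kofta 11.43, bahn mi 10.83, pulled-pork sliders 7.20 are the best per min.
The ratio heuristic lands on 2×lamb kofta + pulled-pork sliders + pad thai + 2×bahn mi (509) but leaves 9 min idle.
Dropping pulled-pork sliders frees 10 min; slotting in bao buns (18 min) lifts the total to 566 at 55 min.
Nothing else within 56 min beats 566.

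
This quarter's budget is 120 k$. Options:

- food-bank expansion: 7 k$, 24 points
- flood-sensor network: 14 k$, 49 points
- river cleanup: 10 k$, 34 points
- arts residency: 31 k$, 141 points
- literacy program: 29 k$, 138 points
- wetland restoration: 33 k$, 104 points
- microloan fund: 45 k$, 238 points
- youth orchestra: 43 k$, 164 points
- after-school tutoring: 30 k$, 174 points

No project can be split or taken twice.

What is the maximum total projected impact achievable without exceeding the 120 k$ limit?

602

Filling by ratio: flood-sensor network + literacy program + microloan fund + after-school tutoring for 599, with 2 k$ left unused.
Dropping literacy program frees 29 k$; slotting in arts residency (31 k$) lifts the total to 602 at 120 k$.
Runner-up flood-sensor network + literacy program + microloan fund + after-school tutoring tops out at 599.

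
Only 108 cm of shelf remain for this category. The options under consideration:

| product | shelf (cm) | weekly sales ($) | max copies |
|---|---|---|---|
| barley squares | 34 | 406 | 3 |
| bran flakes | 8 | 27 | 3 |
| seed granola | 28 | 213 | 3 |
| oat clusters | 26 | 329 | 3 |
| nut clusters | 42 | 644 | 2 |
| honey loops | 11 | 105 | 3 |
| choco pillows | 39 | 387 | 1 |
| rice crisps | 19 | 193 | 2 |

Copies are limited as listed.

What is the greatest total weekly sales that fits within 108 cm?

1498

Ranking by ratio (weekly sales/cm): nut clusters 15.33, oat clusters 12.65, barley squares 11.94.
Filling by ratio: 2×nut clusters + rice crisps for 1481, with 5 cm left unused.
The 19 cm tied up in rice crisps is better spent on 2×honey loops — total rises to 1498 (106 cm).
That's the maximum — no swap from here does better than 1498.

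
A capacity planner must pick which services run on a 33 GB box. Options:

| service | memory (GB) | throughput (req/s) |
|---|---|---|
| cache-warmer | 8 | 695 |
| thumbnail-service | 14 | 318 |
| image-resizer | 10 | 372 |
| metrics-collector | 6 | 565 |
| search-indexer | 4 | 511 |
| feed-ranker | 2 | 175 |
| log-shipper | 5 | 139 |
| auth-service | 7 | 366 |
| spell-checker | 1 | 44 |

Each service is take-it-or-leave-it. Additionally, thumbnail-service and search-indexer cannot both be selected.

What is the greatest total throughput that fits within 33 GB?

Density check — search-indexer 127.75, metrics-collector 94.17, feed-ranker 87.50 are the best per GB.
The ratio ordering already packs tightly: cache-warmer + metrics-collector + search-indexer + feed-ranker + log-shipper + auth-service + spell-checker, 33 GB, 2495.

2495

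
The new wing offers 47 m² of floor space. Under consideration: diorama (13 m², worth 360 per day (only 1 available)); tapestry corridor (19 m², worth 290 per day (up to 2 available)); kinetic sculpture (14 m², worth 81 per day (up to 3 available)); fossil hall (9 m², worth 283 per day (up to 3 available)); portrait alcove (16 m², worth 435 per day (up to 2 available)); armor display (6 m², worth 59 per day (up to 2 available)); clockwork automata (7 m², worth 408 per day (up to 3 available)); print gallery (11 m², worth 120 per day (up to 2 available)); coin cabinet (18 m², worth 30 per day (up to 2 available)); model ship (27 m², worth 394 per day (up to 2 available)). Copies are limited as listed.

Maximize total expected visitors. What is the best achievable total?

Filling by ratio: 2×fossil hall + armor display + 3×clockwork automata for 1849, with 2 m² left unused.
Dropping fossil hall and armor display frees 15 m²; slotting in portrait alcove (16 m²) lifts the total to 1942 at 46 m².

1942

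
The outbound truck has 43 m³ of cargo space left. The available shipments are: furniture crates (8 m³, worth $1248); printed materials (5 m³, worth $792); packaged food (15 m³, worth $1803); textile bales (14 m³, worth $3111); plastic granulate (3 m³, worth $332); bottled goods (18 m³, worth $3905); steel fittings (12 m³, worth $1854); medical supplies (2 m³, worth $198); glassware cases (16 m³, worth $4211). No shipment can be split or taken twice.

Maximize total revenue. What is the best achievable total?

A density-first pass picks furniture crates + printed materials + textile bales + glassware cases — 9362 at 43 m³.
The 19 m³ tied up in printed materials and textile bales is better spent on bottled goods — total rises to 9364 (42 m³).

9364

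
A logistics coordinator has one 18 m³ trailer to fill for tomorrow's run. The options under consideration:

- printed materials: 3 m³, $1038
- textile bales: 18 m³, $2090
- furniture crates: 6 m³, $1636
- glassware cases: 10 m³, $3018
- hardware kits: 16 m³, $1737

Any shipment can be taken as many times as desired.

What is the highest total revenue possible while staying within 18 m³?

The ratio ordering already packs tightly: 6×printed materials, 18 m³, 6228.
Nothing else within 18 m³ beats 6228.

6228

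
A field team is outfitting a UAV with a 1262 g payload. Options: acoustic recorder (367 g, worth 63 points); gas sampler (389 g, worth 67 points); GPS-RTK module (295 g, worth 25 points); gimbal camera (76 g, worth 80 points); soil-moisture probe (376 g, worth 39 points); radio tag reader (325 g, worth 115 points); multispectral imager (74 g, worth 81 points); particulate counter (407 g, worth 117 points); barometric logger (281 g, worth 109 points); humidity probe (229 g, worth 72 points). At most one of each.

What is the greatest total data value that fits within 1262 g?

502

The ratio heuristic lands on gimbal camera + radio tag reader + multispectral imager + barometric logger + humidity probe (457) but leaves 277 g idle.
Dropping humidity probe frees 229 g; slotting in particulate counter (407 g) lifts the total to 502 at 1163 g.
The closest alternative, gimbal camera + radio tag reader + multispectral imager + particulate counter + humidity probe, reaches only 465.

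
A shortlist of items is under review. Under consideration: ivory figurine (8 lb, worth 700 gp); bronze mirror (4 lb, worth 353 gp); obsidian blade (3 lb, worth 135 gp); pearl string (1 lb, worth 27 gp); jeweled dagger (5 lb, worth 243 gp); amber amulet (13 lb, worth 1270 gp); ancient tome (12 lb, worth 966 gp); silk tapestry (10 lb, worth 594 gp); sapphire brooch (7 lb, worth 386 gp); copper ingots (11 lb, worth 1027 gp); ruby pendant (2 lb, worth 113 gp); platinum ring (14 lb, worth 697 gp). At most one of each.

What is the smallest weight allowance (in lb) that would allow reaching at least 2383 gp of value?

26

Minimise lb subject to total value ≥ 2383.
amber amulet + copper ingots + ruby pendant: 2410 value at 26 lb.
No combination under 26 lb hits 2383.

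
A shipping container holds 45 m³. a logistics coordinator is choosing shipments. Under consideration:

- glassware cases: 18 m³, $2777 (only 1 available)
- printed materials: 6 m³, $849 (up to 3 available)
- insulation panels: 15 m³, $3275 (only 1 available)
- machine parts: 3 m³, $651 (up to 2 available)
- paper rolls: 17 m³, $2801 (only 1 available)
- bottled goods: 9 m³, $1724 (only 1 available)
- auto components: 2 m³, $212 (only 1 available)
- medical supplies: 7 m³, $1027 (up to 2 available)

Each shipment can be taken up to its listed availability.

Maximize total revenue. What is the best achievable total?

8451

Greedy by ratio would take insulation panels + 2×machine parts + bottled goods + 2×medical supplies: 44 m³ used, total 8355.
The 17 m³ tied up in machine parts and 2×medical supplies is better spent on paper rolls — total rises to 8451 (44 m³).
The spare 1 m³ is too small for any remaining shipment, and no exchange beats 8451.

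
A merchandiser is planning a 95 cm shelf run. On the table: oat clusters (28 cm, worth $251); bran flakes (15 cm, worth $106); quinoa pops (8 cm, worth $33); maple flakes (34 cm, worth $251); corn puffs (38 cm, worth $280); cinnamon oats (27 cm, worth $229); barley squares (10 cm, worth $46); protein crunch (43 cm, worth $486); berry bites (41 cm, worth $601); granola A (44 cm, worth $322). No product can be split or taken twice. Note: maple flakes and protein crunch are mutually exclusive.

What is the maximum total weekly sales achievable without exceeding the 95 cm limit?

Best packing: barley squares + protein crunch + berry bites — 94 cm, 1133 total.
The closest alternative, quinoa pops + protein crunch + berry bites, reaches only 1120.

1133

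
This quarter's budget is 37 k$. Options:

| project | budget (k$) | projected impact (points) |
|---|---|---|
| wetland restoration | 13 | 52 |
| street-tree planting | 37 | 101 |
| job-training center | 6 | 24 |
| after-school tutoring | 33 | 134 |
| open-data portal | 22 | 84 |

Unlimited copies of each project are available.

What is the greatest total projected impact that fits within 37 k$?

By projected impact per k$: after-school tutoring 4.06, wetland restoration 4.00, job-training center 4.00 lead.
The ratio heuristic lands on after-school tutoring (134) but leaves 4 k$ idle.
Dropping after-school tutoring frees 33 k$; slotting in wetland restoration + 4×job-training center (37 k$) lifts the total to 148 at 37 k$.
That's the maximum — no swap from here does better than 148.

148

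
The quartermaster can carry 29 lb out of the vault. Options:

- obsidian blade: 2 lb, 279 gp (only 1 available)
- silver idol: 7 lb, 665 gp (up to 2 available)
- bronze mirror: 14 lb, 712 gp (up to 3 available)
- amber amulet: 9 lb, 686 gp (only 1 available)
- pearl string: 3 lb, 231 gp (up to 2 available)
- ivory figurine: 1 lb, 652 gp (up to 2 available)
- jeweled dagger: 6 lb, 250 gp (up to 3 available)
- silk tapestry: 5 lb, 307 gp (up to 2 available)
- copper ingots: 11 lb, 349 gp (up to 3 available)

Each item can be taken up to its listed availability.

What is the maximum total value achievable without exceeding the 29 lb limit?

3682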